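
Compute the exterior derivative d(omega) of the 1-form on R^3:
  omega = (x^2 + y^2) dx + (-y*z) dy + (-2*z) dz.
d(omega) = (-2*y) dx ∧ dy + (y) dy ∧ dz

For a 1-form omega = sum_i f_i dx_i, the exterior derivative is
  d(omega) = sum_{i < j} (∂f_j/∂x_i - ∂f_i/∂x_j) dx_i ∧ dx_j.
  coefficient of dx ∧ dy: ∂f_2/∂x - ∂f_1/∂y = ∂(-y*z)/∂x - ∂(x^2 + y^2)/∂y = -2*y
  coefficient of dy ∧ dz: ∂f_3/∂y - ∂f_2/∂z = ∂(-2*z)/∂y - ∂(-y*z)/∂z = y
Assembling: d(omega) = (-2*y) dx ∧ dy + (y) dy ∧ dz.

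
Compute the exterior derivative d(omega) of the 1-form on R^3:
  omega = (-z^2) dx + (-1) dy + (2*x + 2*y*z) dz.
d(omega) = (2*z + 2) dx ∧ dz + (2*z) dy ∧ dz

For a 1-form omega = sum_i f_i dx_i, the exterior derivative is
  d(omega) = sum_{i < j} (∂f_j/∂x_i - ∂f_i/∂x_j) dx_i ∧ dx_j.
  coefficient of dx ∧ dz: ∂f_3/∂x - ∂f_1/∂z = ∂(2*x + 2*y*z)/∂x - ∂(-z^2)/∂z = 2*z + 2
  coefficient of dy ∧ dz: ∂f_3/∂y - ∂f_2/∂z = ∂(2*x + 2*y*z)/∂y - ∂(-1)/∂z = 2*z
Assembling: d(omega) = (2*z + 2) dx ∧ dz + (2*z) dy ∧ dz.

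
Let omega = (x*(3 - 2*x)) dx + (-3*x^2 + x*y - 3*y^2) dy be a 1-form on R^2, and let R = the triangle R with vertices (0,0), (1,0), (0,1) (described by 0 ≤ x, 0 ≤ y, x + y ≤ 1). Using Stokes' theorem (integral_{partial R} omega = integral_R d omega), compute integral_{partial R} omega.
integral_(partial R) omega = -5/6

Stokes: integral_partial_R omega = integral_R d omega with d omega = (∂Q/∂x - ∂P/∂y) dx ∧ dy.
  ∂Q/∂x = -6*x + y
  ∂P/∂y = 0
  integrand = ∂Q/∂x - ∂P/∂y = -6*x + y.
Integrating over R: integral_0^1 integral_0^{1-x} (-6*x + y) dy dx = -5/6.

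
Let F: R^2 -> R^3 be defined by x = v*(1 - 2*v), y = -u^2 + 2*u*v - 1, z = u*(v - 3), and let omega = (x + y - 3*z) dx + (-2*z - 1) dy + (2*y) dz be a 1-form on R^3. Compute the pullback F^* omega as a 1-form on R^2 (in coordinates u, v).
F^* omega = (2*u^2*v - 6*u^2 + 2*u - 4*v + 6) du + (-2*u^3 + 4*u^2*v + 11*u^2 + 4*u*v^2 - 37*u*v + 5*u + 8*v^3 - 6*v^2 + 5*v - 1) dv

Using F^*(f dg) = (f ∘ F) d(g ∘ F), substitute each coordinate x_i by F_i(u, v) in f_i, and replace dx_i by d F_i = (∂F_i/∂u) du + (∂F_i/∂v) dv.
  For the x component: f_1(F) = -u^2 - u*v + 9*u - 2*v^2 + v - 1; d F_1 = (0) du + (1 - 4*v) dv
  For the y component: f_2(F) = -2*u*v + 6*u - 1; d F_2 = (-2*u + 2*v) du + (2*u) dv
  For the z component: f_3(F) = -2*u^2 + 4*u*v - 2; d F_3 = (v - 3) du + (u) dv
Combining and collecting du, dv coefficients:
  coeff of du: 2*u^2*v - 6*u^2 + 2*u - 4*v + 6
  coeff of dv: -2*u^3 + 4*u^2*v + 11*u^2 + 4*u*v^2 - 37*u*v + 5*u + 8*v^3 - 6*v^2 + 5*v - 1
F^* omega = (2*u^2*v - 6*u^2 + 2*u - 4*v + 6) du + (-2*u^3 + 4*u^2*v + 11*u^2 + 4*u*v^2 - 37*u*v + 5*u + 8*v^3 - 6*v^2 + 5*v - 1) dv.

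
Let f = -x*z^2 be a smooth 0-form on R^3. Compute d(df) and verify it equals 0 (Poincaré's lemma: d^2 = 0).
d(df) = 0

Step 1: df = sum_i (∂f/∂x_i) dx_i = (-z^2) dx + (0) dy + (-2*x*z) dz.
Step 2: Apply d again. Using the 1-form formula, the coefficient of dx ∧ dy in d(df) is ∂^2 f/∂x ∂y - ∂^2 f/∂y ∂x = (0) - (0) = 0 (equality of mixed partials for smooth f).
Similarly for dx ∧ dz and dy ∧ dz — all coefficients vanish. So d(df) = 0.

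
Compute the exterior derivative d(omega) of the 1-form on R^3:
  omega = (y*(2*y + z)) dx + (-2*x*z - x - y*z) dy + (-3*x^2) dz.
d(omega) = (-4*y - 3*z - 1) dx ∧ dy + (-6*x - y) dx ∧ dz + (2*x + y) dy ∧ dz

For a 1-form omega = sum_i f_i dx_i, the exterior derivative is
  d(omega) = sum_{i < j} (∂f_j/∂x_i - ∂f_i/∂x_j) dx_i ∧ dx_j.
  coefficient of dx ∧ dy: ∂f_2/∂x - ∂f_1/∂y = ∂(-2*x*z - x - y*z)/∂x - ∂(y*(2*y + z))/∂y = -4*y - 3*z - 1
  coefficient of dx ∧ dz: ∂f_3/∂x - ∂f_1/∂z = ∂(-3*x^2)/∂x - ∂(y*(2*y + z))/∂z = -6*x - y
  coefficient of dy ∧ dz: ∂f_3/∂y - ∂f_2/∂z = ∂(-3*x^2)/∂y - ∂(-2*x*z - x - y*z)/∂z = 2*x + y
Assembling: d(omega) = (-4*y - 3*z - 1) dx ∧ dy + (-6*x - y) dx ∧ dz + (2*x + y) dy ∧ dz.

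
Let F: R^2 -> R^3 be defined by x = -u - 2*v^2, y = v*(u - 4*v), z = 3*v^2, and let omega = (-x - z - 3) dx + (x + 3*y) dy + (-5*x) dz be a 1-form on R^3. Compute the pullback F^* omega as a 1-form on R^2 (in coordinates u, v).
F^* omega = (3*u*v^2 - u*v - u - 14*v^3 + v^2 + 3) du + (3*u^2*v - u^2 - 38*u*v^2 + 34*u*v + 176*v^3 + 12*v) dv

Using F^*(f dg) = (f ∘ F) d(g ∘ F), substitute each coordinate x_i by F_i(u, v) in f_i, and replace dx_i by d F_i = (∂F_i/∂u) du + (∂F_i/∂v) dv.
  For the x component: f_1(F) = u - v^2 - 3; d F_1 = (-1) du + (-4*v) dv
  For the y component: f_2(F) = 3*u*v - u - 14*v^2; d F_2 = (v) du + (u - 8*v) dv
  For the z component: f_3(F) = 5*u + 10*v^2; d F_3 = (0) du + (6*v) dv
Combining and collecting du, dv coefficients:
  coeff of du: 3*u*v^2 - u*v - u - 14*v^3 + v^2 + 3
  coeff of dv: 3*u^2*v - u^2 - 38*u*v^2 + 34*u*v + 176*v^3 + 12*v
F^* omega = (3*u*v^2 - u*v - u - 14*v^3 + v^2 + 3) du + (3*u^2*v - u^2 - 38*u*v^2 + 34*u*v + 176*v^3 + 12*v) dv.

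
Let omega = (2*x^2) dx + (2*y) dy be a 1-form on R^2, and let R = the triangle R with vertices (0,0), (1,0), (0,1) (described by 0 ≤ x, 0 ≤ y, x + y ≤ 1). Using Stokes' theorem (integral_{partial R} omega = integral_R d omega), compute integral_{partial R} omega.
integral_(partial R) omega = 0

Stokes: integral_partial_R omega = integral_R d omega with d omega = (∂Q/∂x - ∂P/∂y) dx ∧ dy.
  ∂Q/∂x = 0
  ∂P/∂y = 0
  integrand = ∂Q/∂x - ∂P/∂y = 0.
Integrating over R: integral_0^1 integral_0^{1-x} (0) dy dx = 0.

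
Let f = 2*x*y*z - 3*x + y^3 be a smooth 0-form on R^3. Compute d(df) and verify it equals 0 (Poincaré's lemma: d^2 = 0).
d(df) = 0

Step 1: df = sum_i (∂f/∂x_i) dx_i = (2*y*z - 3) dx + (2*x*z + 3*y^2) dy + (2*x*y) dz.
Step 2: Apply d again. Using the 1-form formula, the coefficient of dx ∧ dy in d(df) is ∂^2 f/∂x ∂y - ∂^2 f/∂y ∂x = (2*z) - (2*z) = 0 (equality of mixed partials for smooth f).
Similarly for dx ∧ dz and dy ∧ dz — all coefficients vanish. So d(df) = 0.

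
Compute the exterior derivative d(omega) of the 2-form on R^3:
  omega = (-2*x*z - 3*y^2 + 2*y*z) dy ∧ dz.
d(omega) = (-2*z) dx ∧ dy ∧ dz

For a 2-form omega = sum_{i<j} g_{ij} dx_i ∧ dx_j, the exterior derivative is
  d(omega) = sum_{i<j} d(g_{ij}) ∧ dx_i ∧ dx_j = sum_{i<j, k} (∂g_{ij}/∂x_k) dx_k ∧ dx_i ∧ dx_j.
Expand each term, using dx_k ∧ dx_i ∧ dx_j = sgn(permutation) dx_{(a)} ∧ dx_{(b)} ∧ dx_{(c)} with (a < b < c) sorted:
  d(-2*x*z - 3*y^2 + 2*y*z) includes (∂/∂x)(-2*x*z - 3*y^2 + 2*y*z) dx = (-2*z) dx, which multiplied by dy ∧ dz gives (-2*z) dx ∧ dy ∧ dz
Collecting like 3-forms: d(omega) = (-2*z) dx ∧ dy ∧ dz.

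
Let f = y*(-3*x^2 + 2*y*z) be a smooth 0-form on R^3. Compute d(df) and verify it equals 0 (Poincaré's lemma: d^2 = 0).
d(df) = 0

Step 1: df = sum_i (∂f/∂x_i) dx_i = (-6*x*y) dx + (-3*x^2 + 4*y*z) dy + (2*y^2) dz.
Step 2: Apply d again. Using the 1-form formula, the coefficient of dx ∧ dy in d(df) is ∂^2 f/∂x ∂y - ∂^2 f/∂y ∂x = (-6*x) - (-6*x) = 0 (equality of mixed partials for smooth f).
Similarly for dx ∧ dz and dy ∧ dz — all coefficients vanish. So d(df) = 0.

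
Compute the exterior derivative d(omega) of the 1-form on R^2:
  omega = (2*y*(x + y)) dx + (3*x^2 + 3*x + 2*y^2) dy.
d(omega) = (4*x - 4*y + 3) dx ∧ dy

For a 1-form omega = sum_i f_i dx_i, the exterior derivative is
  d(omega) = sum_{i < j} (∂f_j/∂x_i - ∂f_i/∂x_j) dx_i ∧ dx_j.
  coefficient of dx ∧ dy: ∂f_2/∂x - ∂f_1/∂y = ∂(3*x^2 + 3*x + 2*y^2)/∂x - ∂(2*y*(x + y))/∂y = 4*x - 4*y + 3
Assembling: d(omega) = (4*x - 4*y + 3) dx ∧ dy.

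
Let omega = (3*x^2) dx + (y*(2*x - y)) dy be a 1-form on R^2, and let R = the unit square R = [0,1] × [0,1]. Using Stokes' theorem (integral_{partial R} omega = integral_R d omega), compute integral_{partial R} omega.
integral_(partial R) omega = 1

Stokes: integral_partial_R omega = integral_R d omega with d omega = (∂Q/∂x - ∂P/∂y) dx ∧ dy.
  ∂Q/∂x = 2*y
  ∂P/∂y = 0
  integrand = ∂Q/∂x - ∂P/∂y = 2*y.
Integrating over R: integral_0^1 integral_0^1 (2*y) dx dy = 1.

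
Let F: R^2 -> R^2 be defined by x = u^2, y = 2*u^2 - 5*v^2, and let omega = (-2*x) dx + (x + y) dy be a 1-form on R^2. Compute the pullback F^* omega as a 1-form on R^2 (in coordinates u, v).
F^* omega = (8*u^3 - 20*u*v^2) du + (-30*u^2*v + 50*v^3) dv

Using F^*(f dg) = (f ∘ F) d(g ∘ F), substitute each coordinate x_i by F_i(u, v) in f_i, and replace dx_i by d F_i = (∂F_i/∂u) du + (∂F_i/∂v) dv.
  For the x component: f_1(F) = -2*u^2; d F_1 = (2*u) du + (0) dv
  For the y component: f_2(F) = 3*u^2 - 5*v^2; d F_2 = (4*u) du + (-10*v) dv
Combining and collecting du, dv coefficients:
  coeff of du: 8*u^3 - 20*u*v^2
  coeff of dv: -30*u^2*v + 50*v^3
F^* omega = (8*u^3 - 20*u*v^2) du + (-30*u^2*v + 50*v^3) dv.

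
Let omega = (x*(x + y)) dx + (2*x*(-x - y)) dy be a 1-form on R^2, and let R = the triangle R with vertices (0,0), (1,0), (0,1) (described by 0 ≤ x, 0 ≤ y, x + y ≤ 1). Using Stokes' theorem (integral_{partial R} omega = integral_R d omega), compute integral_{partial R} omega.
integral_(partial R) omega = -7/6

Stokes: integral_partial_R omega = integral_R d omega with d omega = (∂Q/∂x - ∂P/∂y) dx ∧ dy.
  ∂Q/∂x = -4*x - 2*y
  ∂P/∂y = x
  integrand = ∂Q/∂x - ∂P/∂y = -5*x - 2*y.
Integrating over R: integral_0^1 integral_0^{1-x} (-5*x - 2*y) dy dx = -7/6.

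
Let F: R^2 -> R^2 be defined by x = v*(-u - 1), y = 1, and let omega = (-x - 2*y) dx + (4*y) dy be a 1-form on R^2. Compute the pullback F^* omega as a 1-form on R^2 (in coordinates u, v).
F^* omega = (v*(-u*v - v + 2)) du + (-u^2*v - 2*u*v + 2*u - v + 2) dv

Using F^*(f dg) = (f ∘ F) d(g ∘ F), substitute each coordinate x_i by F_i(u, v) in f_i, and replace dx_i by d F_i = (∂F_i/∂u) du + (∂F_i/∂v) dv.
  For the x component: f_1(F) = u*v + v - 2; d F_1 = (-v) du + (-u - 1) dv
  For the y component: f_2(F) = 4; d F_2 = (0) du + (0) dv
Combining and collecting du, dv coefficients:
  coeff of du: v*(-u*v - v + 2)
  coeff of dv: -u^2*v - 2*u*v + 2*u - v + 2
F^* omega = (v*(-u*v - v + 2)) du + (-u^2*v - 2*u*v + 2*u - v + 2) dv.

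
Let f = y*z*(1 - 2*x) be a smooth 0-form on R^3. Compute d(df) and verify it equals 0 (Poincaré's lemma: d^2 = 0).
d(df) = 0

Step 1: df = sum_i (∂f/∂x_i) dx_i = (-2*y*z) dx + (z*(1 - 2*x)) dy + (y*(1 - 2*x)) dz.
Step 2: Apply d again. Using the 1-form formula, the coefficient of dx ∧ dy in d(df) is ∂^2 f/∂x ∂y - ∂^2 f/∂y ∂x = (-2*z) - (-2*z) = 0 (equality of mixed partials for smooth f).
Similarly for dx ∧ dz and dy ∧ dz — all coefficients vanish. So d(df) = 0.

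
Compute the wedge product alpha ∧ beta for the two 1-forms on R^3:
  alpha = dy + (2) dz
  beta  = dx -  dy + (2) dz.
alpha ∧ beta = (-1) dx ∧ dy + (4) dy ∧ dz + (-2) dx ∧ dz

Distribute the wedge, using dx_i ∧ dx_j = -dx_j ∧ dx_i and dx_i ∧ dx_i = 0. For each pair (i, j) with i < j, the coefficient of dx_i ∧ dx_j in alpha ∧ beta is (alpha_i * beta_j - alpha_j * beta_i). Collecting: alpha ∧ beta = (-1) dx ∧ dy + (4) dy ∧ dz + (-2) dx ∧ dz.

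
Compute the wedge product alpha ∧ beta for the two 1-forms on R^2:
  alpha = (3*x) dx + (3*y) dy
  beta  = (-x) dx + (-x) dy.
alpha ∧ beta = (3*x*(-x + y)) dx ∧ dy

Distribute the wedge, using dx_i ∧ dx_j = -dx_j ∧ dx_i and dx_i ∧ dx_i = 0. For each pair (i, j) with i < j, the coefficient of dx_i ∧ dx_j in alpha ∧ beta is (alpha_i * beta_j - alpha_j * beta_i). Collecting: alpha ∧ beta = (3*x*(-x + y)) dx ∧ dy.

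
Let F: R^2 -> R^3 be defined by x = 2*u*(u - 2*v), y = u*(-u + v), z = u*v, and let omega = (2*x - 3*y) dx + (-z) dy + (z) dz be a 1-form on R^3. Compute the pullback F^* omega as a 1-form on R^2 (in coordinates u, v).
F^* omega = (2*u*(14*u^2 - 35*u*v + 22*v^2)) du + (u^2*(-28*u + 44*v)) dv

Using F^*(f dg) = (f ∘ F) d(g ∘ F), substitute each coordinate x_i by F_i(u, v) in f_i, and replace dx_i by d F_i = (∂F_i/∂u) du + (∂F_i/∂v) dv.
  For the x component: f_1(F) = u*(7*u - 11*v); d F_1 = (4*u - 4*v) du + (-4*u) dv
  For the y component: f_2(F) = -u*v; d F_2 = (-2*u + v) du + (u) dv
  For the z component: f_3(F) = u*v; d F_3 = (v) du + (u) dv
Combining and collecting du, dv coefficients:
  coeff of du: 2*u*(14*u^2 - 35*u*v + 22*v^2)
  coeff of dv: u^2*(-28*u + 44*v)
F^* omega = (2*u*(14*u^2 - 35*u*v + 22*v^2)) du + (u^2*(-28*u + 44*v)) dv.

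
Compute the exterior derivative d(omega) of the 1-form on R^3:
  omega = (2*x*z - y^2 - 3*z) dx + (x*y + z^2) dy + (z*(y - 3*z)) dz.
d(omega) = (3*y) dx ∧ dy + (3 - 2*x) dx ∧ dz + (-z) dy ∧ dz

For a 1-form omega = sum_i f_i dx_i, the exterior derivative is
  d(omega) = sum_{i < j} (∂f_j/∂x_i - ∂f_i/∂x_j) dx_i ∧ dx_j.
  coefficient of dx ∧ dy: ∂f_2/∂x - ∂f_1/∂y = ∂(x*y + z^2)/∂x - ∂(2*x*z - y^2 - 3*z)/∂y = 3*y
  coefficient of dx ∧ dz: ∂f_3/∂x - ∂f_1/∂z = ∂(z*(y - 3*z))/∂x - ∂(2*x*z - y^2 - 3*z)/∂z = 3 - 2*x
  coefficient of dy ∧ dz: ∂f_3/∂y - ∂f_2/∂z = ∂(z*(y - 3*z))/∂y - ∂(x*y + z^2)/∂z = -z
Assembling: d(omega) = (3*y) dx ∧ dy + (3 - 2*x) dx ∧ dz + (-z) dy ∧ dz.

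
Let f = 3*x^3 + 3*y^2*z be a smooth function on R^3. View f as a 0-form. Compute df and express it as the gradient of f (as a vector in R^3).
df = (9*x^2) dx + (6*y*z) dy + (3*y^2) dz; grad f = (9*x^2, 6*y*z, 3*y^2)

For a 0-form f, d f = (∂f/∂x) dx + (∂f/∂y) dy + (∂f/∂z) dz. The components of the vector representation are exactly the entries of grad f in Cartesian coordinates:
  ∂f/∂x = 9*x^2
  ∂f/∂y = 6*y*z
  ∂f/∂z = 3*y^2.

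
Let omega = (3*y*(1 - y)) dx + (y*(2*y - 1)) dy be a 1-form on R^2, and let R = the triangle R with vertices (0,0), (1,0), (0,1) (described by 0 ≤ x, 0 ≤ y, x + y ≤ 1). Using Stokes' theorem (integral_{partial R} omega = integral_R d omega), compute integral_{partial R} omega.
integral_(partial R) omega = -1/2

Stokes: integral_partial_R omega = integral_R d omega with d omega = (∂Q/∂x - ∂P/∂y) dx ∧ dy.
  ∂Q/∂x = 0
  ∂P/∂y = 3 - 6*y
  integrand = ∂Q/∂x - ∂P/∂y = 6*y - 3.
Integrating over R: integral_0^1 integral_0^{1-x} (6*y - 3) dy dx = -1/2.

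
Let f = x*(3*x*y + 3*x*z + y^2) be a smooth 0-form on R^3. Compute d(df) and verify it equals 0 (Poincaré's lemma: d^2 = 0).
d(df) = 0

Step 1: df = sum_i (∂f/∂x_i) dx_i = (6*x*y + 6*x*z + y^2) dx + (x*(3*x + 2*y)) dy + (3*x^2) dz.
Step 2: Apply d again. Using the 1-form formula, the coefficient of dx ∧ dy in d(df) is ∂^2 f/∂x ∂y - ∂^2 f/∂y ∂x = (6*x + 2*y) - (6*x + 2*y) = 0 (equality of mixed partials for smooth f).
Similarly for dx ∧ dz and dy ∧ dz — all coefficients vanish. So d(df) = 0.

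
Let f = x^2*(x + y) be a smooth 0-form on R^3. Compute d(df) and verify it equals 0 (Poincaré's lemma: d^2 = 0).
d(df) = 0

Step 1: df = sum_i (∂f/∂x_i) dx_i = (x*(3*x + 2*y)) dx + (x^2) dy + (0) dz.
Step 2: Apply d again. Using the 1-form formula, the coefficient of dx ∧ dy in d(df) is ∂^2 f/∂x ∂y - ∂^2 f/∂y ∂x = (2*x) - (2*x) = 0 (equality of mixed partials for smooth f).
Similarly for dx ∧ dz and dy ∧ dz — all coefficients vanish. So d(df) = 0.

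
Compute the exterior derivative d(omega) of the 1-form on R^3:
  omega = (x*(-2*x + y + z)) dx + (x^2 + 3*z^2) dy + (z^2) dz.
d(omega) = (x) dx ∧ dy + (-x) dx ∧ dz + (-6*z) dy ∧ dz

For a 1-form omega = sum_i f_i dx_i, the exterior derivative is
  d(omega) = sum_{i < j} (∂f_j/∂x_i - ∂f_i/∂x_j) dx_i ∧ dx_j.
  coefficient of dx ∧ dy: ∂f_2/∂x - ∂f_1/∂y = ∂(x^2 + 3*z^2)/∂x - ∂(x*(-2*x + y + z))/∂y = x
  coefficient of dx ∧ dz: ∂f_3/∂x - ∂f_1/∂z = ∂(z^2)/∂x - ∂(x*(-2*x + y + z))/∂z = -x
  coefficient of dy ∧ dz: ∂f_3/∂y - ∂f_2/∂z = ∂(z^2)/∂y - ∂(x^2 + 3*z^2)/∂z = -6*z
Assembling: d(omega) = (x) dx ∧ dy + (-x) dx ∧ dz + (-6*z) dy ∧ dz.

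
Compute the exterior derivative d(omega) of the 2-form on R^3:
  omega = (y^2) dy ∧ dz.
d(omega) = 0

For a 2-form omega = sum_{i<j} g_{ij} dx_i ∧ dx_j, the exterior derivative is
  d(omega) = sum_{i<j} d(g_{ij}) ∧ dx_i ∧ dx_j = sum_{i<j, k} (∂g_{ij}/∂x_k) dx_k ∧ dx_i ∧ dx_j.
Expand each term, using dx_k ∧ dx_i ∧ dx_j = sgn(permutation) dx_{(a)} ∧ dx_{(b)} ∧ dx_{(c)} with (a < b < c) sorted:

Collecting like 3-forms: d(omega) = 0.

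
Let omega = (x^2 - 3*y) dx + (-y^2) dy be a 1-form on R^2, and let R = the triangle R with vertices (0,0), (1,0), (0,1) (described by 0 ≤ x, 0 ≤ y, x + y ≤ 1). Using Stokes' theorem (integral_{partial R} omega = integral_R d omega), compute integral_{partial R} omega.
integral_(partial R) omega = 3/2

Stokes: integral_partial_R omega = integral_R d omega with d omega = (∂Q/∂x - ∂P/∂y) dx ∧ dy.
  ∂Q/∂x = 0
  ∂P/∂y = -3
  integrand = ∂Q/∂x - ∂P/∂y = 3.
Integrating over R: integral_0^1 integral_0^{1-x} (3) dy dx = 3/2.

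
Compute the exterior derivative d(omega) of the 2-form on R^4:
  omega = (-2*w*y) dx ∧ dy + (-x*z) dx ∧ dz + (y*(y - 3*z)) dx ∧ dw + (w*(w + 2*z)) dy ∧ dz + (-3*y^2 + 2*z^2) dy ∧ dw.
d(omega) = (-4*y + 3*z) dx ∧ dy ∧ dw + (3*y) dx ∧ dz ∧ dw + (2*w - 2*z) dy ∧ dz ∧ dw

For a 2-form omega = sum_{i<j} g_{ij} dx_i ∧ dx_j, the exterior derivative is
  d(omega) = sum_{i<j} d(g_{ij}) ∧ dx_i ∧ dx_j = sum_{i<j, k} (∂g_{ij}/∂x_k) dx_k ∧ dx_i ∧ dx_j.
Expand each term, using dx_k ∧ dx_i ∧ dx_j = sgn(permutation) dx_{(a)} ∧ dx_{(b)} ∧ dx_{(c)} with (a < b < c) sorted:
  d(-2*w*y) includes (∂/∂w)(-2*w*y) dw = (-2*y) dw, which multiplied by dx ∧ dy gives (-2*y) dx ∧ dy ∧ dw
  d(y*(y - 3*z)) includes (∂/∂y)(y*(y - 3*z)) dy = (2*y - 3*z) dy, which multiplied by dx ∧ dw gives (-2*y + 3*z) dx ∧ dy ∧ dw
  d(y*(y - 3*z)) includes (∂/∂z)(y*(y - 3*z)) dz = (-3*y) dz, which multiplied by dx ∧ dw gives (3*y) dx ∧ dz ∧ dw
  d(w*(w + 2*z)) includes (∂/∂w)(w*(w + 2*z)) dw = (2*w + 2*z) dw, which multiplied by dy ∧ dz gives (2*w + 2*z) dy ∧ dz ∧ dw
  d(-3*y^2 + 2*z^2) includes (∂/∂z)(-3*y^2 + 2*z^2) dz = (4*z) dz, which multiplied by dy ∧ dw gives (-4*z) dy ∧ dz ∧ dw
Collecting like 3-forms: d(omega) = (-4*y + 3*z) dx ∧ dy ∧ dw + (3*y) dx ∧ dz ∧ dw + (2*w - 2*z) dy ∧ dz ∧ dw.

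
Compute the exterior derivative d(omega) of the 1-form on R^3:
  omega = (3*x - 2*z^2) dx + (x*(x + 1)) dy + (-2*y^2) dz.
d(omega) = (2*x + 1) dx ∧ dy + (4*z) dx ∧ dz + (-4*y) dy ∧ dz

For a 1-form omega = sum_i f_i dx_i, the exterior derivative is
  d(omega) = sum_{i < j} (∂f_j/∂x_i - ∂f_i/∂x_j) dx_i ∧ dx_j.
  coefficient of dx ∧ dy: ∂f_2/∂x - ∂f_1/∂y = ∂(x*(x + 1))/∂x - ∂(3*x - 2*z^2)/∂y = 2*x + 1
  coefficient of dx ∧ dz: ∂f_3/∂x - ∂f_1/∂z = ∂(-2*y^2)/∂x - ∂(3*x - 2*z^2)/∂z = 4*z
  coefficient of dy ∧ dz: ∂f_3/∂y - ∂f_2/∂z = ∂(-2*y^2)/∂y - ∂(x*(x + 1))/∂z = -4*y
Assembling: d(omega) = (2*x + 1) dx ∧ dy + (4*z) dx ∧ dz + (-4*y) dy ∧ dz.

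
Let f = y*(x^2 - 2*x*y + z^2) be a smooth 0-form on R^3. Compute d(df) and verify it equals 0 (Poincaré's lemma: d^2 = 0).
d(df) = 0

Step 1: df = sum_i (∂f/∂x_i) dx_i = (2*y*(x - y)) dx + (x^2 - 4*x*y + z^2) dy + (2*y*z) dz.
Step 2: Apply d again. Using the 1-form formula, the coefficient of dx ∧ dy in d(df) is ∂^2 f/∂x ∂y - ∂^2 f/∂y ∂x = (2*x - 4*y) - (2*x - 4*y) = 0 (equality of mixed partials for smooth f).
Similarly for dx ∧ dz and dy ∧ dz — all coefficients vanish. So d(df) = 0.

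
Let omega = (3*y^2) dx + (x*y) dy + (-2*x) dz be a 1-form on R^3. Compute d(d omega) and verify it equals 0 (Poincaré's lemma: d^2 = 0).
d(d omega) = 0

Step 1: d omega = sum_{i<j} (∂f_j/∂x_i - ∂f_i/∂x_j) dx_i ∧ dx_j:
  coeff of dx ∧ dy: -5*y
  coeff of dx ∧ dz: -2
  coeff of dy ∧ dz: 0
Step 2: Apply d again to each 2-form coefficient. The only possible 3-form in R^3 is dx ∧ dy ∧ dz, with coefficient
  ∂(coeff of dy∧dz)/∂x - ∂(coeff of dx∧dz)/∂y + ∂(coeff of dx∧dy)/∂z
  = ∂/∂x (0) - ∂/∂y (-2) + ∂/∂z (-5*y).
Each of these terms simplifies to sums of mixed partials that cancel in pairs. The result is 0 (by equality of mixed partials for smooth functions — Schwarz / Clairaut).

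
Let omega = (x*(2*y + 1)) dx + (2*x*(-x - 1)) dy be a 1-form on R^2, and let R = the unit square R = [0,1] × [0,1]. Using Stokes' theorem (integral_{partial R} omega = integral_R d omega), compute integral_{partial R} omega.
integral_(partial R) omega = -5

Stokes: integral_partial_R omega = integral_R d omega with d omega = (∂Q/∂x - ∂P/∂y) dx ∧ dy.
  ∂Q/∂x = -4*x - 2
  ∂P/∂y = 2*x
  integrand = ∂Q/∂x - ∂P/∂y = -6*x - 2.
Integrating over R: integral_0^1 integral_0^1 (-6*x - 2) dx dy = -5.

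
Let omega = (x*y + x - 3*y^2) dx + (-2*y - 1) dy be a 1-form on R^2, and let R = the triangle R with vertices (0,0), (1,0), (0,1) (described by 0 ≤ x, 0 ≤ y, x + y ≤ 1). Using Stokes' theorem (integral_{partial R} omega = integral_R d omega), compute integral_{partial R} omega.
integral_(partial R) omega = 5/6

Stokes: integral_partial_R omega = integral_R d omega with d omega = (∂Q/∂x - ∂P/∂y) dx ∧ dy.
  ∂Q/∂x = 0
  ∂P/∂y = x - 6*y
  integrand = ∂Q/∂x - ∂P/∂y = -x + 6*y.
Integrating over R: integral_0^1 integral_0^{1-x} (-x + 6*y) dy dx = 5/6.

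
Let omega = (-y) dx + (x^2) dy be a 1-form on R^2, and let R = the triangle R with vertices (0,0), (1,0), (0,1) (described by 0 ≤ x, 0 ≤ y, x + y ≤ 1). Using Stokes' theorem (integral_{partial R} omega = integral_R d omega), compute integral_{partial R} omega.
integral_(partial R) omega = 5/6

Stokes: integral_partial_R omega = integral_R d omega with d omega = (∂Q/∂x - ∂P/∂y) dx ∧ dy.
  ∂Q/∂x = 2*x
  ∂P/∂y = -1
  integrand = ∂Q/∂x - ∂P/∂y = 2*x + 1.
Integrating over R: integral_0^1 integral_0^{1-x} (2*x + 1) dy dx = 5/6.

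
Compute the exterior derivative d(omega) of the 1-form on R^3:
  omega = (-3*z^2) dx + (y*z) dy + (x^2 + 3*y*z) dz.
d(omega) = (2*x + 6*z) dx ∧ dz + (-y + 3*z) dy ∧ dz

For a 1-form omega = sum_i f_i dx_i, the exterior derivative is
  d(omega) = sum_{i < j} (∂f_j/∂x_i - ∂f_i/∂x_j) dx_i ∧ dx_j.
  coefficient of dx ∧ dz: ∂f_3/∂x - ∂f_1/∂z = ∂(x^2 + 3*y*z)/∂x - ∂(-3*z^2)/∂z = 2*x + 6*z
  coefficient of dy ∧ dz: ∂f_3/∂y - ∂f_2/∂z = ∂(x^2 + 3*y*z)/∂y - ∂(y*z)/∂z = -y + 3*z
Assembling: d(omega) = (2*x + 6*z) dx ∧ dz + (-y + 3*z) dy ∧ dz.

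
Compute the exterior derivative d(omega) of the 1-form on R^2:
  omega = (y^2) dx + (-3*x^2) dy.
d(omega) = (-6*x - 2*y) dx ∧ dy

For a 1-form omega = sum_i f_i dx_i, the exterior derivative is
  d(omega) = sum_{i < j} (∂f_j/∂x_i - ∂f_i/∂x_j) dx_i ∧ dx_j.
  coefficient of dx ∧ dy: ∂f_2/∂x - ∂f_1/∂y = ∂(-3*x^2)/∂x - ∂(y^2)/∂y = -6*x - 2*y
Assembling: d(omega) = (-6*x - 2*y) dx ∧ dy.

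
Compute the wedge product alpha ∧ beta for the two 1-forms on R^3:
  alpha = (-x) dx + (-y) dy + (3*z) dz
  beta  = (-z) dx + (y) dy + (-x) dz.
alpha ∧ beta = (-y*(x + z)) dx ∧ dy + (x^2 + 3*z^2) dx ∧ dz + (y*(x - 3*z)) dy ∧ dz

Distribute the wedge, using dx_i ∧ dx_j = -dx_j ∧ dx_i and dx_i ∧ dx_i = 0. For each pair (i, j) with i < j, the coefficient of dx_i ∧ dx_j in alpha ∧ beta is (alpha_i * beta_j - alpha_j * beta_i). Collecting: alpha ∧ beta = (-y*(x + z)) dx ∧ dy + (x^2 + 3*z^2) dx ∧ dz + (y*(x - 3*z)) dy ∧ dz.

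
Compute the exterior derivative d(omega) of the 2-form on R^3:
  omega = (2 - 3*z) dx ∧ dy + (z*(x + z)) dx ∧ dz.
d(omega) = (-3) dx ∧ dy ∧ dz

For a 2-form omega = sum_{i<j} g_{ij} dx_i ∧ dx_j, the exterior derivative is
  d(omega) = sum_{i<j} d(g_{ij}) ∧ dx_i ∧ dx_j = sum_{i<j, k} (∂g_{ij}/∂x_k) dx_k ∧ dx_i ∧ dx_j.
Expand each term, using dx_k ∧ dx_i ∧ dx_j = sgn(permutation) dx_{(a)} ∧ dx_{(b)} ∧ dx_{(c)} with (a < b < c) sorted:
  d(2 - 3*z) includes (∂/∂z)(2 - 3*z) dz = (-3) dz, which multiplied by dx ∧ dy gives (-3) dx ∧ dy ∧ dz
Collecting like 3-forms: d(omega) = (-3) dx ∧ dy ∧ dz.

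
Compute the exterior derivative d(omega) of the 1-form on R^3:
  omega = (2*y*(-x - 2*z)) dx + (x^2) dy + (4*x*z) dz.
d(omega) = (4*x + 4*z) dx ∧ dy + (4*y + 4*z) dx ∧ dz

For a 1-form omega = sum_i f_i dx_i, the exterior derivative is
  d(omega) = sum_{i < j} (∂f_j/∂x_i - ∂f_i/∂x_j) dx_i ∧ dx_j.
  coefficient of dx ∧ dy: ∂f_2/∂x - ∂f_1/∂y = ∂(x^2)/∂x - ∂(2*y*(-x - 2*z))/∂y = 4*x + 4*z
  coefficient of dx ∧ dz: ∂f_3/∂x - ∂f_1/∂z = ∂(4*x*z)/∂x - ∂(2*y*(-x - 2*z))/∂z = 4*y + 4*z
Assembling: d(omega) = (4*x + 4*z) dx ∧ dy + (4*y + 4*z) dx ∧ dz.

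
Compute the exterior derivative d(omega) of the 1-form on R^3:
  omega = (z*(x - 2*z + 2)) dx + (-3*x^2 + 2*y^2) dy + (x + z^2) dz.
d(omega) = (-6*x) dx ∧ dy + (-x + 4*z - 1) dx ∧ dz

For a 1-form omega = sum_i f_i dx_i, the exterior derivative is
  d(omega) = sum_{i < j} (∂f_j/∂x_i - ∂f_i/∂x_j) dx_i ∧ dx_j.
  coefficient of dx ∧ dy: ∂f_2/∂x - ∂f_1/∂y = ∂(-3*x^2 + 2*y^2)/∂x - ∂(z*(x - 2*z + 2))/∂y = -6*x
  coefficient of dx ∧ dz: ∂f_3/∂x - ∂f_1/∂z = ∂(x + z^2)/∂x - ∂(z*(x - 2*z + 2))/∂z = -x + 4*z - 1
Assembling: d(omega) = (-6*x) dx ∧ dy + (-x + 4*z - 1) dx ∧ dz.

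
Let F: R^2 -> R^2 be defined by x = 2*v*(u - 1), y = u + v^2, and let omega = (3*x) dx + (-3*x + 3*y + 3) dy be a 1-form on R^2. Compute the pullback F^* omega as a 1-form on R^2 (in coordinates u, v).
F^* omega = (12*u*v^2 - 6*u*v + 3*u - 9*v^2 + 6*v + 3) du + (6*v*(2*u^2 - 2*u*v - 3*u + v^2 + 2*v + 3)) dv

Using F^*(f dg) = (f ∘ F) d(g ∘ F), substitute each coordinate x_i by F_i(u, v) in f_i, and replace dx_i by d F_i = (∂F_i/∂u) du + (∂F_i/∂v) dv.
  For the x component: f_1(F) = 6*v*(u - 1); d F_1 = (2*v) du + (2*u - 2) dv
  For the y component: f_2(F) = -6*u*v + 3*u + 3*v^2 + 6*v + 3; d F_2 = (1) du + (2*v) dv
Combining and collecting du, dv coefficients:
  coeff of du: 12*u*v^2 - 6*u*v + 3*u - 9*v^2 + 6*v + 3
  coeff of dv: 6*v*(2*u^2 - 2*u*v - 3*u + v^2 + 2*v + 3)
F^* omega = (12*u*v^2 - 6*u*v + 3*u - 9*v^2 + 6*v + 3) du + (6*v*(2*u^2 - 2*u*v - 3*u + v^2 + 2*v + 3)) dv.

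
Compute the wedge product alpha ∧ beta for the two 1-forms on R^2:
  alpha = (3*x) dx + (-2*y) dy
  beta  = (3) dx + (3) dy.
alpha ∧ beta = (9*x + 6*y) dx ∧ dy

Distribute the wedge, using dx_i ∧ dx_j = -dx_j ∧ dx_i and dx_i ∧ dx_i = 0. For each pair (i, j) with i < j, the coefficient of dx_i ∧ dx_j in alpha ∧ beta is (alpha_i * beta_j - alpha_j * beta_i). Collecting: alpha ∧ beta = (9*x + 6*y) dx ∧ dy.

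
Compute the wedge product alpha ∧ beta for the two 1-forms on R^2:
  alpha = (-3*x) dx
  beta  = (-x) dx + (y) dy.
alpha ∧ beta = (-3*x*y) dx ∧ dy

Distribute the wedge, using dx_i ∧ dx_j = -dx_j ∧ dx_i and dx_i ∧ dx_i = 0. For each pair (i, j) with i < j, the coefficient of dx_i ∧ dx_j in alpha ∧ beta is (alpha_i * beta_j - alpha_j * beta_i). Collecting: alpha ∧ beta = (-3*x*y) dx ∧ dy.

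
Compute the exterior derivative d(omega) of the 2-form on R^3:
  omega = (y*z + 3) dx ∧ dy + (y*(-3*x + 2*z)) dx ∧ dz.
d(omega) = (3*x + y - 2*z) dx ∧ dy ∧ dz

For a 2-form omega = sum_{i<j} g_{ij} dx_i ∧ dx_j, the exterior derivative is
  d(omega) = sum_{i<j} d(g_{ij}) ∧ dx_i ∧ dx_j = sum_{i<j, k} (∂g_{ij}/∂x_k) dx_k ∧ dx_i ∧ dx_j.
Expand each term, using dx_k ∧ dx_i ∧ dx_j = sgn(permutation) dx_{(a)} ∧ dx_{(b)} ∧ dx_{(c)} with (a < b < c) sorted:
  d(y*z + 3) includes (∂/∂z)(y*z + 3) dz = (y) dz, which multiplied by dx ∧ dy gives (y) dx ∧ dy ∧ dz
  d(y*(-3*x + 2*z)) includes (∂/∂y)(y*(-3*x + 2*z)) dy = (-3*x + 2*z) dy, which multiplied by dx ∧ dz gives (3*x - 2*z) dx ∧ dy ∧ dz
Collecting like 3-forms: d(omega) = (3*x + y - 2*z) dx ∧ dy ∧ dz.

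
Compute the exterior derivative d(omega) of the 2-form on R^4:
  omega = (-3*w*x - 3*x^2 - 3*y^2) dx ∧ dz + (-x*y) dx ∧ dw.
d(omega) = (6*y) dx ∧ dy ∧ dz + (-3*x) dx ∧ dz ∧ dw + (x) dx ∧ dy ∧ dw

For a 2-form omega = sum_{i<j} g_{ij} dx_i ∧ dx_j, the exterior derivative is
  d(omega) = sum_{i<j} d(g_{ij}) ∧ dx_i ∧ dx_j = sum_{i<j, k} (∂g_{ij}/∂x_k) dx_k ∧ dx_i ∧ dx_j.
Expand each term, using dx_k ∧ dx_i ∧ dx_j = sgn(permutation) dx_{(a)} ∧ dx_{(b)} ∧ dx_{(c)} with (a < b < c) sorted:
  d(-3*w*x - 3*x^2 - 3*y^2) includes (∂/∂y)(-3*w*x - 3*x^2 - 3*y^2) dy = (-6*y) dy, which multiplied by dx ∧ dz gives (6*y) dx ∧ dy ∧ dz
  d(-3*w*x - 3*x^2 - 3*y^2) includes (∂/∂w)(-3*w*x - 3*x^2 - 3*y^2) dw = (-3*x) dw, which multiplied by dx ∧ dz gives (-3*x) dx ∧ dz ∧ dw
  d(-x*y) includes (∂/∂y)(-x*y) dy = (-x) dy, which multiplied by dx ∧ dw gives (x) dx ∧ dy ∧ dw
Collecting like 3-forms: d(omega) = (6*y) dx ∧ dy ∧ dz + (-3*x) dx ∧ dz ∧ dw + (x) dx ∧ dy ∧ dw.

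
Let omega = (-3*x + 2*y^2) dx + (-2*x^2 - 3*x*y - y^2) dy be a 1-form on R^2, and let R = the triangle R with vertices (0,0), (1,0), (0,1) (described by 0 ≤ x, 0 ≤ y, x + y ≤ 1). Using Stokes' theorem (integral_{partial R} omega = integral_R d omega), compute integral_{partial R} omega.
integral_(partial R) omega = -11/6

Stokes: integral_partial_R omega = integral_R d omega with d omega = (∂Q/∂x - ∂P/∂y) dx ∧ dy.
  ∂Q/∂x = -4*x - 3*y
  ∂P/∂y = 4*y
  integrand = ∂Q/∂x - ∂P/∂y = -4*x - 7*y.
Integrating over R: integral_0^1 integral_0^{1-x} (-4*x - 7*y) dy dx = -11/6.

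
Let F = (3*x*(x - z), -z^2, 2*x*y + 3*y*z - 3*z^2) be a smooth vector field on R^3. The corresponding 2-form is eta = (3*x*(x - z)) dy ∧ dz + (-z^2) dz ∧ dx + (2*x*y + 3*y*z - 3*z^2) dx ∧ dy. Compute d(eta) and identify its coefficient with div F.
d(eta) = (6*x + 3*y - 9*z) dx ∧ dy ∧ dz; div F = 6*x + 3*y - 9*z

For a 2-form in R^3 of the form above, applying d gives a 3-form with coefficient ∂P/∂x + ∂Q/∂y + ∂R/∂z:
  ∂P/∂x = 6*x - 3*z
  ∂Q/∂y = 0
  ∂R/∂z = 3*y - 6*z
Sum = 6*x + 3*y - 9*z, which is exactly div F.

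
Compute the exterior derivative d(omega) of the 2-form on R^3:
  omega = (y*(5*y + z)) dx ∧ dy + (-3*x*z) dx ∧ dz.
d(omega) = (y) dx ∧ dy ∧ dz

For a 2-form omega = sum_{i<j} g_{ij} dx_i ∧ dx_j, the exterior derivative is
  d(omega) = sum_{i<j} d(g_{ij}) ∧ dx_i ∧ dx_j = sum_{i<j, k} (∂g_{ij}/∂x_k) dx_k ∧ dx_i ∧ dx_j.
Expand each term, using dx_k ∧ dx_i ∧ dx_j = sgn(permutation) dx_{(a)} ∧ dx_{(b)} ∧ dx_{(c)} with (a < b < c) sorted:
  d(y*(5*y + z)) includes (∂/∂z)(y*(5*y + z)) dz = (y) dz, which multiplied by dx ∧ dy gives (y) dx ∧ dy ∧ dz
Collecting like 3-forms: d(omega) = (y) dx ∧ dy ∧ dz.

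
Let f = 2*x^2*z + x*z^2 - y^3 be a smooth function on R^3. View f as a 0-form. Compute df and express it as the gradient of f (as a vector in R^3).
df = (z*(4*x + z)) dx + (-3*y^2) dy + (2*x*(x + z)) dz; grad f = (z*(4*x + z), -3*y^2, 2*x*(x + z))

For a 0-form f, d f = (∂f/∂x) dx + (∂f/∂y) dy + (∂f/∂z) dz. The components of the vector representation are exactly the entries of grad f in Cartesian coordinates:
  ∂f/∂x = z*(4*x + z)
  ∂f/∂y = -3*y^2
  ∂f/∂z = 2*x*(x + z).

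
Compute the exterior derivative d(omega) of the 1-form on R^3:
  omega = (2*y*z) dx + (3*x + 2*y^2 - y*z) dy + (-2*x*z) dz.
d(omega) = (3 - 2*z) dx ∧ dy + (-2*y - 2*z) dx ∧ dz + (y) dy ∧ dz

For a 1-form omega = sum_i f_i dx_i, the exterior derivative is
  d(omega) = sum_{i < j} (∂f_j/∂x_i - ∂f_i/∂x_j) dx_i ∧ dx_j.
  coefficient of dx ∧ dy: ∂f_2/∂x - ∂f_1/∂y = ∂(3*x + 2*y^2 - y*z)/∂x - ∂(2*y*z)/∂y = 3 - 2*z
  coefficient of dx ∧ dz: ∂f_3/∂x - ∂f_1/∂z = ∂(-2*x*z)/∂x - ∂(2*y*z)/∂z = -2*y - 2*z
  coefficient of dy ∧ dz: ∂f_3/∂y - ∂f_2/∂z = ∂(-2*x*z)/∂y - ∂(3*x + 2*y^2 - y*z)/∂z = y
Assembling: d(omega) = (3 - 2*z) dx ∧ dy + (-2*y - 2*z) dx ∧ dz + (y) dy ∧ dz.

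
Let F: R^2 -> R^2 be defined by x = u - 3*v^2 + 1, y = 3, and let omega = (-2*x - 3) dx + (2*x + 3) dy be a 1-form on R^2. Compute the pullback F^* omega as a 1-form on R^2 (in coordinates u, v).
F^* omega = (-2*u + 6*v^2 - 5) du + (6*v*(2*u - 6*v^2 + 5)) dv

Using F^*(f dg) = (f ∘ F) d(g ∘ F), substitute each coordinate x_i by F_i(u, v) in f_i, and replace dx_i by d F_i = (∂F_i/∂u) du + (∂F_i/∂v) dv.
  For the x component: f_1(F) = -2*u + 6*v^2 - 5; d F_1 = (1) du + (-6*v) dv
  For the y component: f_2(F) = 2*u - 6*v^2 + 5; d F_2 = (0) du + (0) dv
Combining and collecting du, dv coefficients:
  coeff of du: -2*u + 6*v^2 - 5
  coeff of dv: 6*v*(2*u - 6*v^2 + 5)
F^* omega = (-2*u + 6*v^2 - 5) du + (6*v*(2*u - 6*v^2 + 5)) dv.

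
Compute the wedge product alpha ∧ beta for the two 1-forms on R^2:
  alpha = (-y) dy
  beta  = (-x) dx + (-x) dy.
alpha ∧ beta = (-x*y) dx ∧ dy

Distribute the wedge, using dx_i ∧ dx_j = -dx_j ∧ dx_i and dx_i ∧ dx_i = 0. For each pair (i, j) with i < j, the coefficient of dx_i ∧ dx_j in alpha ∧ beta is (alpha_i * beta_j - alpha_j * beta_i). Collecting: alpha ∧ beta = (-x*y) dx ∧ dy.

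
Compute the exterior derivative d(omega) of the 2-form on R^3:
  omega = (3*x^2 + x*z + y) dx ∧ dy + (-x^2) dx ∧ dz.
d(omega) = (x) dx ∧ dy ∧ dz

For a 2-form omega = sum_{i<j} g_{ij} dx_i ∧ dx_j, the exterior derivative is
  d(omega) = sum_{i<j} d(g_{ij}) ∧ dx_i ∧ dx_j = sum_{i<j, k} (∂g_{ij}/∂x_k) dx_k ∧ dx_i ∧ dx_j.
Expand each term, using dx_k ∧ dx_i ∧ dx_j = sgn(permutation) dx_{(a)} ∧ dx_{(b)} ∧ dx_{(c)} with (a < b < c) sorted:
  d(3*x^2 + x*z + y) includes (∂/∂z)(3*x^2 + x*z + y) dz = (x) dz, which multiplied by dx ∧ dy gives (x) dx ∧ dy ∧ dz
Collecting like 3-forms: d(omega) = (x) dx ∧ dy ∧ dz.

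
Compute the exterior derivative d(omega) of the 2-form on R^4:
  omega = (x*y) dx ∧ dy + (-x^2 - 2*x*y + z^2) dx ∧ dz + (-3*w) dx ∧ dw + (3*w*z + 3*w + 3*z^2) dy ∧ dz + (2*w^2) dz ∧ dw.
d(omega) = (2*x) dx ∧ dy ∧ dz + (3*z + 3) dy ∧ dz ∧ dw

For a 2-form omega = sum_{i<j} g_{ij} dx_i ∧ dx_j, the exterior derivative is
  d(omega) = sum_{i<j} d(g_{ij}) ∧ dx_i ∧ dx_j = sum_{i<j, k} (∂g_{ij}/∂x_k) dx_k ∧ dx_i ∧ dx_j.
Expand each term, using dx_k ∧ dx_i ∧ dx_j = sgn(permutation) dx_{(a)} ∧ dx_{(b)} ∧ dx_{(c)} with (a < b < c) sorted:
  d(-x^2 - 2*x*y + z^2) includes (∂/∂y)(-x^2 - 2*x*y + z^2) dy = (-2*x) dy, which multiplied by dx ∧ dz gives (2*x) dx ∧ dy ∧ dz
  d(3*w*z + 3*w + 3*z^2) includes (∂/∂w)(3*w*z + 3*w + 3*z^2) dw = (3*z + 3) dw, which multiplied by dy ∧ dz gives (3*z + 3) dy ∧ dz ∧ dw
Collecting like 3-forms: d(omega) = (2*x) dx ∧ dy ∧ dz + (3*z + 3) dy ∧ dz ∧ dw.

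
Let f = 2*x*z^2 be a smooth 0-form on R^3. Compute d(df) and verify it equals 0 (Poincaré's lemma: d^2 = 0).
d(df) = 0

Step 1: df = sum_i (∂f/∂x_i) dx_i = (2*z^2) dx + (0) dy + (4*x*z) dz.
Step 2: Apply d again. Using the 1-form formula, the coefficient of dx ∧ dy in d(df) is ∂^2 f/∂x ∂y - ∂^2 f/∂y ∂x = (0) - (0) = 0 (equality of mixed partials for smooth f).
Similarly for dx ∧ dz and dy ∧ dz — all coefficients vanish. So d(df) = 0.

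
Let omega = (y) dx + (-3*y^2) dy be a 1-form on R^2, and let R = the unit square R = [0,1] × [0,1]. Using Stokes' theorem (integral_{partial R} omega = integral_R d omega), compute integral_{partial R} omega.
integral_(partial R) omega = -1

Stokes: integral_partial_R omega = integral_R d omega with d omega = (∂Q/∂x - ∂P/∂y) dx ∧ dy.
  ∂Q/∂x = 0
  ∂P/∂y = 1
  integrand = ∂Q/∂x - ∂P/∂y = -1.
Integrating over R: integral_0^1 integral_0^1 (-1) dx dy = -1.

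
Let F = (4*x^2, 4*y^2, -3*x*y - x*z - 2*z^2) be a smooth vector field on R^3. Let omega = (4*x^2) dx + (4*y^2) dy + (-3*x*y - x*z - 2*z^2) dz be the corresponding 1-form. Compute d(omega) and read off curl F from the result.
d(omega) = (-3*x) dy ∧ dz + (3*y + z) dz ∧ dx + (0) dx ∧ dy; curl F = (-3*x, 3*y + z, 0)

d omega = sum_{i<j} (∂f_j/∂x_i - ∂f_i/∂x_j) dx_i ∧ dx_j. Under the identification (dy ∧ dz, dz ∧ dx, dx ∧ dy) ↔ (e_x, e_y, e_z), the coefficients are exactly the components of curl F. Compute:
  ∂R/∂y - ∂Q/∂z = (-3*x) - (0) = -3*x
  ∂P/∂z - ∂R/∂x = (0) - (-3*y - z) = 3*y + z
  ∂Q/∂x - ∂P/∂y = (0) - (0) = 0.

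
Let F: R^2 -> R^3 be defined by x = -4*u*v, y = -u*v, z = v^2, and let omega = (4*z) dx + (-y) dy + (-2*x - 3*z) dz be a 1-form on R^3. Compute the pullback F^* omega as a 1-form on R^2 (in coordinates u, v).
F^* omega = (v^2*(-u - 16*v)) du + (v*(-u^2 - 6*v^2)) dv

Using F^*(f dg) = (f ∘ F) d(g ∘ F), substitute each coordinate x_i by F_i(u, v) in f_i, and replace dx_i by d F_i = (∂F_i/∂u) du + (∂F_i/∂v) dv.
  For the x component: f_1(F) = 4*v^2; d F_1 = (-4*v) du + (-4*u) dv
  For the y component: f_2(F) = u*v; d F_2 = (-v) du + (-u) dv
  For the z component: f_3(F) = v*(8*u - 3*v); d F_3 = (0) du + (2*v) dv
Combining and collecting du, dv coefficients:
  coeff of du: v^2*(-u - 16*v)
  coeff of dv: v*(-u^2 - 6*v^2)
F^* omega = (v^2*(-u - 16*v)) du + (v*(-u^2 - 6*v^2)) dv.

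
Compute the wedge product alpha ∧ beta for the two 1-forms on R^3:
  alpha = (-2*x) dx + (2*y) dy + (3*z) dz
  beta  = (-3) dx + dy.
alpha ∧ beta = (-2*x + 6*y) dx ∧ dy + (9*z) dx ∧ dz + (-3*z) dy ∧ dz

Distribute the wedge, using dx_i ∧ dx_j = -dx_j ∧ dx_i and dx_i ∧ dx_i = 0. For each pair (i, j) with i < j, the coefficient of dx_i ∧ dx_j in alpha ∧ beta is (alpha_i * beta_j - alpha_j * beta_i). Collecting: alpha ∧ beta = (-2*x + 6*y) dx ∧ dy + (9*z) dx ∧ dz + (-3*z) dy ∧ dz.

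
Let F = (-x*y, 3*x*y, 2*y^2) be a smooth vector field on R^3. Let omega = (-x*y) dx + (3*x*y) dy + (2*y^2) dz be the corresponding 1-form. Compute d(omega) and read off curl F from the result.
d(omega) = (4*y) dy ∧ dz + (0) dz ∧ dx + (x + 3*y) dx ∧ dy; curl F = (4*y, 0, x + 3*y)

d omega = sum_{i<j} (∂f_j/∂x_i - ∂f_i/∂x_j) dx_i ∧ dx_j. Under the identification (dy ∧ dz, dz ∧ dx, dx ∧ dy) ↔ (e_x, e_y, e_z), the coefficients are exactly the components of curl F. Compute:
  ∂R/∂y - ∂Q/∂z = (4*y) - (0) = 4*y
  ∂P/∂z - ∂R/∂x = (0) - (0) = 0
  ∂Q/∂x - ∂P/∂y = (3*y) - (-x) = x + 3*y.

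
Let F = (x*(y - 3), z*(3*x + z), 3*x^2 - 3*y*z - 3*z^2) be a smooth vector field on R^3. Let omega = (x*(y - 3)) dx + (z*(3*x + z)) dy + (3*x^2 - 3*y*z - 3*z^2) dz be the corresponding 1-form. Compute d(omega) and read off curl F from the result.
d(omega) = (-3*x - 5*z) dy ∧ dz + (-6*x) dz ∧ dx + (-x + 3*z) dx ∧ dy; curl F = (-3*x - 5*z, -6*x, -x + 3*z)

d omega = sum_{i<j} (∂f_j/∂x_i - ∂f_i/∂x_j) dx_i ∧ dx_j. Under the identification (dy ∧ dz, dz ∧ dx, dx ∧ dy) ↔ (e_x, e_y, e_z), the coefficients are exactly the components of curl F. Compute:
  ∂R/∂y - ∂Q/∂z = (-3*z) - (3*x + 2*z) = -3*x - 5*z
  ∂P/∂z - ∂R/∂x = (0) - (6*x) = -6*x
  ∂Q/∂x - ∂P/∂y = (3*z) - (x) = -x + 3*z.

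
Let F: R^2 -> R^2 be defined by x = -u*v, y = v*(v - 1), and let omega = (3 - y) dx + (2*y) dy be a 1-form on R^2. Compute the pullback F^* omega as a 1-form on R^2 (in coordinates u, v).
F^* omega = (v*(v^2 - v - 3)) du + (u*v^2 - u*v - 3*u + 4*v^3 - 6*v^2 + 2*v) dv

Using F^*(f dg) = (f ∘ F) d(g ∘ F), substitute each coordinate x_i by F_i(u, v) in f_i, and replace dx_i by d F_i = (∂F_i/∂u) du + (∂F_i/∂v) dv.
  For the x component: f_1(F) = -v^2 + v + 3; d F_1 = (-v) du + (-u) dv
  For the y component: f_2(F) = 2*v*(v - 1); d F_2 = (0) du + (2*v - 1) dv
Combining and collecting du, dv coefficients:
  coeff of du: v*(v^2 - v - 3)
  coeff of dv: u*v^2 - u*v - 3*u + 4*v^3 - 6*v^2 + 2*v
F^* omega = (v*(v^2 - v - 3)) du + (u*v^2 - u*v - 3*u + 4*v^3 - 6*v^2 + 2*v) dv.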